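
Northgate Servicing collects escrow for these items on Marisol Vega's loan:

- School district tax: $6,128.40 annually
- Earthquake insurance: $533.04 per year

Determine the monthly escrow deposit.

School district tax: $6,128.40
Earthquake insurance: $533.04
Yearly total = $6,661.44
Per month = $6,661.44 / 12 = $555.12

$555.12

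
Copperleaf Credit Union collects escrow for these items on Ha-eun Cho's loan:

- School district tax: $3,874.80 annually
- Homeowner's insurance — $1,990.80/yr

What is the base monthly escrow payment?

School district tax: $3,874.80
Homeowner's insurance: $1,990.80
Total annual escrow = $3,874.80 + $1,990.80 = $5,865.60
Base monthly escrow = $5,865.60 ÷ 12 = $488.80

$488.80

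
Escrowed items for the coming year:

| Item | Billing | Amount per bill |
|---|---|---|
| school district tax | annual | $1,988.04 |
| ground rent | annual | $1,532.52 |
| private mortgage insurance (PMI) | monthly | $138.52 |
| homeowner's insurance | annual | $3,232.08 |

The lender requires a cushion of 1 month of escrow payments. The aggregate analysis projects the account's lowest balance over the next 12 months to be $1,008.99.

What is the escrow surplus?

$307.75

School district tax = $1,988.04/yr
Ground rent = $1,532.52/yr
Private mortgage insurance (PMI) = $138.52 × 12 = $1,662.24/yr
Homeowner's insurance = $3,232.08/yr
Annual escrow total = $1,988.04 + $1,532.52 + $1,662.24 + $3,232.08 = $8,414.88
Base monthly escrow = $8,414.88 ÷ 12 = $701.24
Required reserve = 1 × $701.24 = $701.24
Surplus = $1,008.99 − $701.24 = $307.75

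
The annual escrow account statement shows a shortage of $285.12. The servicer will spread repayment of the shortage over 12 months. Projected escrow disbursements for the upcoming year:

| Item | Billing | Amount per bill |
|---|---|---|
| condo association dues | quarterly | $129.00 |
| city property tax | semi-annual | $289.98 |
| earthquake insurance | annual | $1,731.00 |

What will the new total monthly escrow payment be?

Condo association dues: $129.00 × 4 = $516.00/yr
City property tax: $289.98 × 2 = $579.96/yr
Earthquake insurance: $1,731.00/yr
Total per year = $516.00 + $579.96 + $1,731.00 = $2,826.96
Monthly = $2,826.96 / 12 = $235.58
Shortage per month = $285.12 ÷ 12 = $23.76
Adjusted monthly = $235.58 + $23.76 = $259.34

$259.34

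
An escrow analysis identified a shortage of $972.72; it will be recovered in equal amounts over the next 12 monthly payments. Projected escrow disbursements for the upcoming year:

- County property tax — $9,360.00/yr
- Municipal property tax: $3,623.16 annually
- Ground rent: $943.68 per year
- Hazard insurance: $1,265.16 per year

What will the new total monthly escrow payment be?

County property tax — $9,360.00 annually
Municipal property tax — $3,623.16 annually
Ground rent — $943.68 annually
Hazard insurance — $1,265.16 annually
Total per year = $9,360.00 + $3,623.16 + $943.68 + $1,265.16 = $15,192.00
Base monthly escrow = $15,192.00 ÷ 12 = $1,266.00
Shortage per month = $972.72 / 12 = $81.06
New monthly escrow = $1,266.00 + $81.06 = $1,347.06

$1,347.06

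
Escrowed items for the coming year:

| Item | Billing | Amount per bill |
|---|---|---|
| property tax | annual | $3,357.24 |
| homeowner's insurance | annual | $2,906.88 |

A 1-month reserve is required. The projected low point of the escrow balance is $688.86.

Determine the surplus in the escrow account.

Property tax: $3,357.24 per year
Homeowner's insurance: $2,906.88 per year
Combined annual = $3,357.24 + $2,906.88 = $6,264.12
Per month = $6,264.12 ÷ 12 = $522.01
Required cushion = 1 × $522.01 = $522.01
Surplus = $688.86 − $522.01 = $166.85

$166.85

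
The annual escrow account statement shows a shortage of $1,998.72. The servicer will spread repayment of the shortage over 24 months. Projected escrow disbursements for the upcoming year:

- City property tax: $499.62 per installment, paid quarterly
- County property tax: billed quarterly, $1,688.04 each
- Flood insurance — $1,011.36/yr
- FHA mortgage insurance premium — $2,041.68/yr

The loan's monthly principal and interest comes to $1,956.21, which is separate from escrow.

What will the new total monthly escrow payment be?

$1,066.92

City property tax = $499.62 × 4 = $1,998.48 annually
County property tax = $1,688.04 × 4 = $6,752.16 annually
Flood insurance = $1,011.36 annually
FHA mortgage insurance premium = $2,041.68 annually
Yearly total = $11,803.68
Monthly = $11,803.68 ÷ 12 = $983.64
Shortage per month = $1,998.72 / 24 = $83.28
New monthly escrow = $983.64 + $83.28 = $1,066.92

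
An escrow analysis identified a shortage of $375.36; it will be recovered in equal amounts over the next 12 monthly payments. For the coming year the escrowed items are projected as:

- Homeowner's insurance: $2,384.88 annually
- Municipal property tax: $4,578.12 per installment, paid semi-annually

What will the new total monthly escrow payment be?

Homeowner's insurance = $2,384.88/yr
Municipal property tax = $4,578.12 × 2 = $9,156.24/yr
Annual escrow total = $2,384.88 + $9,156.24 = $11,541.12
Per month = $11,541.12 ÷ 12 = $961.76
Shortage spread = $375.36 ÷ 12 = $31.28/mo
New monthly escrow = $961.76 + $31.28 = $993.04

$993.04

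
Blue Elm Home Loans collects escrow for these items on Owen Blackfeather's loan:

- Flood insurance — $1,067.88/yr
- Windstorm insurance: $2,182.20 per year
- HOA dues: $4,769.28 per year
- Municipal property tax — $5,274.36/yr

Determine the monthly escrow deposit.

$1,107.81

Flood insurance = $1,067.88 annually
Windstorm insurance = $2,182.20 annually
HOA dues = $4,769.28 annually
Municipal property tax = $5,274.36 annually
Annual escrow total = $1,067.88 + $2,182.20 + $4,769.28 + $5,274.36 = $13,293.72
Per month = $13,293.72 ÷ 12 = $1,107.81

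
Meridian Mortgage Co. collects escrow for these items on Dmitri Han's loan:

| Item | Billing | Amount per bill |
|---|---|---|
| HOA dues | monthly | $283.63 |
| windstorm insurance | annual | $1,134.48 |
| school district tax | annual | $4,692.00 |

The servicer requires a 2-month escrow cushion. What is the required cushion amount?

HOA dues: $283.63 × 12 = $3,403.56
Windstorm insurance: $1,134.48
School district tax: $4,692.00
Combined annual = $9,230.04
Monthly = $9,230.04 ÷ 12 = $769.17
Reserve = 2 × $769.17 = $1,538.34

$1,538.34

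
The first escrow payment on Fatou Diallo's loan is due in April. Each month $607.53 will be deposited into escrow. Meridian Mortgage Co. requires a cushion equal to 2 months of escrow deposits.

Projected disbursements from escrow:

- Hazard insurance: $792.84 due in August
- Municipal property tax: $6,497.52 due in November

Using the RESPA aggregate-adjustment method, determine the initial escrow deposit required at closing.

Cushion = 2 × $607.53 = $1,215.06
Trial balance (start $0, +$607.53 each month, − disbursements):
  Apr: +$607.53 → $607.53
  May: +$607.53 → $1,215.06
  Jun: +$607.53 → $1,822.59
  Jul: +$607.53 → $2,430.12
  Aug: +$607.53 − $792.84 → $2,244.81
  Sep: +$607.53 → $2,852.34
  Oct: +$607.53 → $3,459.87
  Nov: +$607.53 − $6,497.52 → -$2,430.12
  Dec: +$607.53 → -$1,822.59
  Jan: +$607.53 → -$1,215.06
  Feb: +$607.53 → -$607.53
  Mar: +$607.53 → $0.00
Lowest trial balance = -$2,430.12 (Nov)
Initial deposit = cushion − low point = $1,215.06 − (-$2,430.12) = $3,645.18

$3,645.18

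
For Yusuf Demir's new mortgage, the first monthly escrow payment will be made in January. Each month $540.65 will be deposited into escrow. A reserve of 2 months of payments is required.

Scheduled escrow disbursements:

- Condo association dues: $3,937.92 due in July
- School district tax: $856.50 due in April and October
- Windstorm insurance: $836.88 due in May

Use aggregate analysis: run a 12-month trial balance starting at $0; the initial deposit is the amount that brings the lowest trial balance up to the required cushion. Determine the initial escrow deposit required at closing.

Cushion = 2 × $540.65 = $1,081.30
Trial balance (start $0, +$540.65 each month, − disbursements):
  Jan: +$540.65 → $540.65
  Feb: +$540.65 → $1,081.30
  Mar: +$540.65 → $1,621.95
  Apr: +$540.65 − $856.50 → $1,306.10
  May: +$540.65 − $836.88 → $1,009.87
  Jun: +$540.65 → $1,550.52
  Jul: +$540.65 − $3,937.92 → -$1,846.75
  Aug: +$540.65 → -$1,306.10
  Sep: +$540.65 → -$765.45
  Oct: +$540.65 − $856.50 → -$1,081.30
  Nov: +$540.65 → -$540.65
  Dec: +$540.65 → $0.00
Lowest trial balance = -$1,846.75 (Jul)
Initial deposit = cushion − low point = $1,081.30 − (-$1,846.75) = $2,928.05

$2,928.05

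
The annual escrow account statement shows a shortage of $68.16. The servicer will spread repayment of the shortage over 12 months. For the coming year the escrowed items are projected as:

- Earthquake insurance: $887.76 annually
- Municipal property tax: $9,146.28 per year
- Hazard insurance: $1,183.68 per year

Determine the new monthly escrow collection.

$940.49

Earthquake insurance — $887.76 per year
Municipal property tax — $9,146.28 per year
Hazard insurance — $1,183.68 per year
Total per year = $887.76 + $9,146.28 + $1,183.68 = $11,217.72
Monthly = $11,217.72 ÷ 12 = $934.81
Monthly shortage recovery: $68.16 / 12 = $5.68
New monthly escrow = $934.81 + $5.68 = $940.49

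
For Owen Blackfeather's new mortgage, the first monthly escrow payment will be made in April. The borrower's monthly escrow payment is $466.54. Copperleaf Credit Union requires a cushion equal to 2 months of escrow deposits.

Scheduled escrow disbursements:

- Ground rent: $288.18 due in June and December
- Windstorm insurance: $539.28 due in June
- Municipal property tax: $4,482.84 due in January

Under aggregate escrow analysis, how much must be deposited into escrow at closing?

$1,866.16

Cushion = 2 × $466.54 = $933.08
Trial balance (start $0, +$466.54 each month, − disbursements):
  Apr: +$466.54 → $466.54
  May: +$466.54 → $933.08
  Jun: +$466.54 − $827.46 → $572.16
  Jul: +$466.54 → $1,038.70
  Aug: +$466.54 → $1,505.24
  Sep: +$466.54 → $1,971.78
  Oct: +$466.54 → $2,438.32
  Nov: +$466.54 → $2,904.86
  Dec: +$466.54 − $288.18 → $3,083.22
  Jan: +$466.54 − $4,482.84 → -$933.08
  Feb: +$466.54 → -$466.54
  Mar: +$466.54 → $0.00
Lowest trial balance = -$933.08 (Jan)
Initial deposit = cushion − low point = $933.08 − (-$933.08) = $1,866.16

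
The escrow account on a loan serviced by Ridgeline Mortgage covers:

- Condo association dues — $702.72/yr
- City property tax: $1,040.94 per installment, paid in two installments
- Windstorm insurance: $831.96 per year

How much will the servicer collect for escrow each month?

Condo association dues = $702.72/yr
City property tax = $1,040.94 × 2 = $2,081.88/yr
Windstorm insurance = $831.96/yr
Annual escrow total = $3,616.56
Base monthly escrow = $3,616.56 ÷ 12 = $301.38

$301.38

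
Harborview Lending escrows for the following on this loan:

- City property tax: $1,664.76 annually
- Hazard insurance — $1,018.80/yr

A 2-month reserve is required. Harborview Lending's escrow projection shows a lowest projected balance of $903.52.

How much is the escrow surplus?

City property tax — $1,664.76 per year
Hazard insurance — $1,018.80 per year
Yearly total = $2,683.56
Base monthly escrow = $2,683.56 / 12 = $223.63
Cushion = 2 × $223.63 = $447.26
Excess over cushion: $903.52 − $447.26 = $456.26

$456.26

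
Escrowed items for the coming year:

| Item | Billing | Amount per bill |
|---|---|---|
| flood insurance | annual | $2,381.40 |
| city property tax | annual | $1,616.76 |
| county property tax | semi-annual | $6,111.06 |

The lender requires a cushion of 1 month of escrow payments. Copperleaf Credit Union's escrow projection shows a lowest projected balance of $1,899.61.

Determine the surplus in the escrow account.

$547.92

Flood insurance — $2,381.40 annually
City property tax — $1,616.76 annually
County property tax — $6,111.06 × 2 = $12,222.12 annually
Combined annual = $16,220.28
Monthly = $16,220.28 / 12 = $1,351.69
Required reserve = 1 × $1,351.69 = $1,351.69
Excess over cushion: $1,899.61 − $1,351.69 = $547.92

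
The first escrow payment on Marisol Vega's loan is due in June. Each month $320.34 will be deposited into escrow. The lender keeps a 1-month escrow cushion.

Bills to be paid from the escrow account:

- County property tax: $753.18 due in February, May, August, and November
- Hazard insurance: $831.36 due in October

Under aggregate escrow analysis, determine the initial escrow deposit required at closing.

$736.02

Cushion = 1 × $320.34 = $320.34
Trial balance (start $0, +$320.34 each month, − disbursements):
  Jun: +$320.34 → $320.34
  Jul: +$320.34 → $640.68
  Aug: +$320.34 − $753.18 → $207.84
  Sep: +$320.34 → $528.18
  Oct: +$320.34 − $831.36 → $17.16
  Nov: +$320.34 − $753.18 → -$415.68
  Dec: +$320.34 → -$95.34
  Jan: +$320.34 → $225.00
  Feb: +$320.34 − $753.18 → -$207.84
  Mar: +$320.34 → $112.50
  Apr: +$320.34 → $432.84
  May: +$320.34 − $753.18 → $0.00
Lowest trial balance = -$415.68 (Nov)
Initial deposit = cushion − low point = $320.34 − (-$415.68) = $736.02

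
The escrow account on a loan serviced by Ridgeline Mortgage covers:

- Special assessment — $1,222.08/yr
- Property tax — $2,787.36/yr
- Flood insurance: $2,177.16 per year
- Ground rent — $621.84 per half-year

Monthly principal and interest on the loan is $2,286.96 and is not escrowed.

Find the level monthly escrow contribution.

Special assessment = $1,222.08/yr
Property tax = $2,787.36/yr
Flood insurance = $2,177.16/yr
Ground rent = $621.84 × 2 = $1,243.68/yr
Total annual escrow = $1,222.08 + $2,787.36 + $2,177.16 + $1,243.68 = $7,430.28
Per month = $7,430.28 / 12 = $619.19

$619.19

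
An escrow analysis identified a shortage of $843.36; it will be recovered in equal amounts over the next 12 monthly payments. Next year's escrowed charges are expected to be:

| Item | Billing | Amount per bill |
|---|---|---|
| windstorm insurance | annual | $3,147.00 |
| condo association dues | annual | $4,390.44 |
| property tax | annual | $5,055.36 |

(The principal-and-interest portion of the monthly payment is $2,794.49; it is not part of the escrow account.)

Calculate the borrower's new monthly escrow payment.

$1,119.68

Windstorm insurance: $3,147.00/yr
Condo association dues: $4,390.44/yr
Property tax: $5,055.36/yr
Yearly total = $3,147.00 + $4,390.44 + $5,055.36 = $12,592.80
Monthly = $12,592.80 ÷ 12 = $1,049.40
Shortage per month = $843.36 / 12 = $70.28
Adjusted monthly = $1,049.40 + $70.28 = $1,119.68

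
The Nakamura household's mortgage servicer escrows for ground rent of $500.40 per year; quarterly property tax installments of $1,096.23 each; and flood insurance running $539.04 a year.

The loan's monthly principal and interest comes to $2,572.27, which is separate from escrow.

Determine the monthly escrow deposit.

$452.03

Ground rent: $500.40 per year
Property tax: $1,096.23 × 4 = $4,384.92 per year
Flood insurance: $539.04 per year
Total annual escrow = $5,424.36
Base monthly escrow = $5,424.36 / 12 = $452.03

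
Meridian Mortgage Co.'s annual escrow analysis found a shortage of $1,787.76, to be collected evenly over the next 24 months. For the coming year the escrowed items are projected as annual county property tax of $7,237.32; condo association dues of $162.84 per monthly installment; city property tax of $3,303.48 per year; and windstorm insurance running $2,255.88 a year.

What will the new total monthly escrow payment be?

$1,303.72

County property tax — $7,237.32/yr
Condo association dues — $162.84 × 12 = $1,954.08/yr
City property tax — $3,303.48/yr
Windstorm insurance — $2,255.88/yr
Yearly total = $14,750.76
Monthly = $14,750.76 ÷ 12 = $1,229.23
Shortage per month = $1,787.76 ÷ 24 = $74.49
Adjusted monthly = $1,229.23 + $74.49 = $1,303.72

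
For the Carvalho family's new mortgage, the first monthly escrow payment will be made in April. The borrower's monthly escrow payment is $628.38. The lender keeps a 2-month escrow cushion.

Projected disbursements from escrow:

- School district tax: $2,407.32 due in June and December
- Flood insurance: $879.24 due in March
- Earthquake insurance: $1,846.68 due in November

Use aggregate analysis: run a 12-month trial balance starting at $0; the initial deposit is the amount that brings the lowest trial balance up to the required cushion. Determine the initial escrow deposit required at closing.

Cushion = 2 × $628.38 = $1,256.76
Trial balance (start $0, +$628.38 each month, − disbursements):
  Apr: +$628.38 → $628.38
  May: +$628.38 → $1,256.76
  Jun: +$628.38 − $2,407.32 → -$522.18
  Jul: +$628.38 → $106.20
  Aug: +$628.38 → $734.58
  Sep: +$628.38 → $1,362.96
  Oct: +$628.38 → $1,991.34
  Nov: +$628.38 − $1,846.68 → $773.04
  Dec: +$628.38 − $2,407.32 → -$1,005.90
  Jan: +$628.38 → -$377.52
  Feb: +$628.38 → $250.86
  Mar: +$628.38 − $879.24 → $0.00
Lowest trial balance = -$1,005.90 (Dec)
Initial deposit = cushion − low point = $1,256.76 − (-$1,005.90) = $2,262.66

$2,262.66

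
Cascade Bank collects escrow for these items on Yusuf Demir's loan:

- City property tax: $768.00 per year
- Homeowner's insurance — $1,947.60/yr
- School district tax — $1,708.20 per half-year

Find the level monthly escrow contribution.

City property tax: $768.00 per year
Homeowner's insurance: $1,947.60 per year
School district tax: $1,708.20 × 2 = $3,416.40 per year
Combined annual = $768.00 + $1,947.60 + $3,416.40 = $6,132.00
Per month = $6,132.00 ÷ 12 = $511.00

$511.00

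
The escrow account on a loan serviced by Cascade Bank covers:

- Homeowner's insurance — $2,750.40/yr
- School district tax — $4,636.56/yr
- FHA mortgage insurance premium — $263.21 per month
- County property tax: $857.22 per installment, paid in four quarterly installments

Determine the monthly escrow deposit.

$1,164.53

Homeowner's insurance — $2,750.40 annually
School district tax — $4,636.56 annually
FHA mortgage insurance premium — $263.21 × 12 = $3,158.52 annually
County property tax — $857.22 × 4 = $3,428.88 annually
Annual escrow total = $2,750.40 + $4,636.56 + $3,158.52 + $3,428.88 = $13,974.36
Per month = $13,974.36 ÷ 12 = $1,164.53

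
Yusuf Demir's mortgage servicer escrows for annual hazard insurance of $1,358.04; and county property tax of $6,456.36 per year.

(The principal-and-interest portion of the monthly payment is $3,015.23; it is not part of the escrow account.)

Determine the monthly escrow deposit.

$651.20

Hazard insurance = $1,358.04/yr
County property tax = $6,456.36/yr
Combined annual = $1,358.04 + $6,456.36 = $7,814.40
Base monthly escrow = $7,814.40 / 12 = $651.20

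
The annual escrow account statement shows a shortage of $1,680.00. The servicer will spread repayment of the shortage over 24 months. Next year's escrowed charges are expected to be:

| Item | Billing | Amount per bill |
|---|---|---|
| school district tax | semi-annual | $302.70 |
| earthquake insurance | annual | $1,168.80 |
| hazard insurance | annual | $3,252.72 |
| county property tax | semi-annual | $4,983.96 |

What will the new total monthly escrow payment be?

$1,319.57

School district tax: $302.70 × 2 = $605.40
Earthquake insurance: $1,168.80
Hazard insurance: $3,252.72
County property tax: $4,983.96 × 2 = $9,967.92
Total annual escrow = $605.40 + $1,168.80 + $3,252.72 + $9,967.92 = $14,994.84
Base monthly escrow = $14,994.84 ÷ 12 = $1,249.57
Shortage spread = $1,680.00 / 24 = $70.00/mo
New monthly escrow = $1,249.57 + $70.00 = $1,319.57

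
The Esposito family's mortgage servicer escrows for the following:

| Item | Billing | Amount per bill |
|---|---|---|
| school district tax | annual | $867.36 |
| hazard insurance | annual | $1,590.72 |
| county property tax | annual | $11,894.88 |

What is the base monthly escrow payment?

$1,196.08

School district tax = $867.36
Hazard insurance = $1,590.72
County property tax = $11,894.88
Annual escrow total = $867.36 + $1,590.72 + $11,894.88 = $14,352.96
Base monthly escrow = $14,352.96 ÷ 12 = $1,196.08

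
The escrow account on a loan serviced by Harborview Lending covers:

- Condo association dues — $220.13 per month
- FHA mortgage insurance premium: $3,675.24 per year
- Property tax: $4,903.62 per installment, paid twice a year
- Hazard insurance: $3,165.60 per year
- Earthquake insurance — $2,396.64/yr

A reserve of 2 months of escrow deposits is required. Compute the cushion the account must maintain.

Condo association dues — $220.13 × 12 = $2,641.56/yr
FHA mortgage insurance premium — $3,675.24/yr
Property tax — $4,903.62 × 2 = $9,807.24/yr
Hazard insurance — $3,165.60/yr
Earthquake insurance — $2,396.64/yr
Total annual escrow = $2,641.56 + $3,675.24 + $9,807.24 + $3,165.60 + $2,396.64 = $21,686.28
Per month = $21,686.28 / 12 = $1,807.19
Reserve = 2 × $1,807.19 = $3,614.38

$3,614.38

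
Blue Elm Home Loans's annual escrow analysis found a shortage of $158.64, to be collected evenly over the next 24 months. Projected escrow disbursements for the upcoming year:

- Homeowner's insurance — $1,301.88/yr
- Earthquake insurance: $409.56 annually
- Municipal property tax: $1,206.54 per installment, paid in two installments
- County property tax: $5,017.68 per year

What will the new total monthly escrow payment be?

Homeowner's insurance — $1,301.88/yr
Earthquake insurance — $409.56/yr
Municipal property tax — $1,206.54 × 2 = $2,413.08/yr
County property tax — $5,017.68/yr
Total per year = $1,301.88 + $409.56 + $2,413.08 + $5,017.68 = $9,142.20
Monthly = $9,142.20 ÷ 12 = $761.85
Monthly shortage recovery: $158.64 ÷ 24 = $6.61
Adjusted monthly = $761.85 + $6.61 = $768.46

$768.46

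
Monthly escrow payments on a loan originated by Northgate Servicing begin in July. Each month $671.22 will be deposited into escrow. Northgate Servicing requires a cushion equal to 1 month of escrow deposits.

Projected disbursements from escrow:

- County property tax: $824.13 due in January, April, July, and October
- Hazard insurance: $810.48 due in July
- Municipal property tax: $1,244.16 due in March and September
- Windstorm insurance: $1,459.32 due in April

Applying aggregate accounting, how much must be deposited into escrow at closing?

Cushion = 1 × $671.22 = $671.22
Trial balance (start $0, +$671.22 each month, − disbursements):
  Jul: +$671.22 − $1,634.61 → -$963.39
  Aug: +$671.22 → -$292.17
  Sep: +$671.22 − $1,244.16 → -$865.11
  Oct: +$671.22 − $824.13 → -$1,018.02
  Nov: +$671.22 → -$346.80
  Dec: +$671.22 → $324.42
  Jan: +$671.22 − $824.13 → $171.51
  Feb: +$671.22 → $842.73
  Mar: +$671.22 − $1,244.16 → $269.79
  Apr: +$671.22 − $2,283.45 → -$1,342.44
  May: +$671.22 → -$671.22
  Jun: +$671.22 → $0.00
Lowest trial balance = -$1,342.44 (Apr)
Initial deposit = cushion − low point = $671.22 − (-$1,342.44) = $2,013.66

$2,013.66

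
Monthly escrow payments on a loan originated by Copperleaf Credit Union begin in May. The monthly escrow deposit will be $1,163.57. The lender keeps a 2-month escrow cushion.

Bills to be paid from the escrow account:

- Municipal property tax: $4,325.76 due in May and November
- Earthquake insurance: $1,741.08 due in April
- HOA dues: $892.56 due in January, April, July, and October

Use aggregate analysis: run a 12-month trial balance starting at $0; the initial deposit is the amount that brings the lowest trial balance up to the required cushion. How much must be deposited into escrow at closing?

Cushion = 2 × $1,163.57 = $2,327.14
Trial balance (start $0, +$1,163.57 each month, − disbursements):
  May: +$1,163.57 − $4,325.76 → -$3,162.19
  Jun: +$1,163.57 → -$1,998.62
  Jul: +$1,163.57 − $892.56 → -$1,727.61
  Aug: +$1,163.57 → -$564.04
  Sep: +$1,163.57 → $599.53
  Oct: +$1,163.57 − $892.56 → $870.54
  Nov: +$1,163.57 − $4,325.76 → -$2,291.65
  Dec: +$1,163.57 → -$1,128.08
  Jan: +$1,163.57 − $892.56 → -$857.07
  Feb: +$1,163.57 → $306.50
  Mar: +$1,163.57 → $1,470.07
  Apr: +$1,163.57 − $2,633.64 → $0.00
Lowest trial balance = -$3,162.19 (May)
Initial deposit = cushion − low point = $2,327.14 − (-$3,162.19) = $5,489.33

$5,489.33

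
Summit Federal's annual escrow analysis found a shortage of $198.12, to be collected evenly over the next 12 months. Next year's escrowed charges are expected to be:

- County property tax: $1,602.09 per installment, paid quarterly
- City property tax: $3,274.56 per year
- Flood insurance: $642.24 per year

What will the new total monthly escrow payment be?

County property tax = $1,602.09 × 4 = $6,408.36 annually
City property tax = $3,274.56 annually
Flood insurance = $642.24 annually
Annual escrow total = $6,408.36 + $3,274.56 + $642.24 = $10,325.16
Per month = $10,325.16 / 12 = $860.43
Monthly shortage recovery: $198.12 / 12 = $16.51
New monthly escrow = $860.43 + $16.51 = $876.94

$876.94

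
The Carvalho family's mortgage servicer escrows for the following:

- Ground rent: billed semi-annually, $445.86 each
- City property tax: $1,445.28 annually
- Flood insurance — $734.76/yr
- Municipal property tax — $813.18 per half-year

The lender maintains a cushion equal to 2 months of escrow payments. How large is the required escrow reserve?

Ground rent — $445.86 × 2 = $891.72/yr
City property tax — $1,445.28/yr
Flood insurance — $734.76/yr
Municipal property tax — $813.18 × 2 = $1,626.36/yr
Total annual escrow = $891.72 + $1,445.28 + $734.76 + $1,626.36 = $4,698.12
Monthly = $4,698.12 / 12 = $391.51
Reserve = 2 × $391.51 = $783.02

$783.02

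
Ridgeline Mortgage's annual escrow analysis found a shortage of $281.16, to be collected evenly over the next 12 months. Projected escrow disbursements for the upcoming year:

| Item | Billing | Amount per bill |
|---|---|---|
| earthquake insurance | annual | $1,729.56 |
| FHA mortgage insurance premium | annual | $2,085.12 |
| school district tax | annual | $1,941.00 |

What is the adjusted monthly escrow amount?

$503.07

Earthquake insurance = $1,729.56
FHA mortgage insurance premium = $2,085.12
School district tax = $1,941.00
Total per year = $5,755.68
Monthly escrow = $5,755.68 ÷ 12 = $479.64
Monthly shortage recovery: $281.16 ÷ 12 = $23.43
New monthly escrow = $479.64 + $23.43 = $503.07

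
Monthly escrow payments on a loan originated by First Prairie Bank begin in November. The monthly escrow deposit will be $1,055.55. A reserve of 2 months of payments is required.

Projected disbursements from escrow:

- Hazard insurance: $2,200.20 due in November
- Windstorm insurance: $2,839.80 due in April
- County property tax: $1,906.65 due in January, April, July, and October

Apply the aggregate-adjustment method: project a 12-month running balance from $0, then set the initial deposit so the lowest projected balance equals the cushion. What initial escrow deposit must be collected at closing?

Cushion = 2 × $1,055.55 = $2,111.10
Trial balance (start $0, +$1,055.55 each month, − disbursements):
  Nov: +$1,055.55 − $2,200.20 → -$1,144.65
  Dec: +$1,055.55 → -$89.10
  Jan: +$1,055.55 − $1,906.65 → -$940.20
  Feb: +$1,055.55 → $115.35
  Mar: +$1,055.55 → $1,170.90
  Apr: +$1,055.55 − $4,746.45 → -$2,520.00
  May: +$1,055.55 → -$1,464.45
  Jun: +$1,055.55 → -$408.90
  Jul: +$1,055.55 − $1,906.65 → -$1,260.00
  Aug: +$1,055.55 → -$204.45
  Sep: +$1,055.55 → $851.10
  Oct: +$1,055.55 − $1,906.65 → $0.00
Lowest trial balance = -$2,520.00 (Apr)
Initial deposit = cushion − low point = $2,111.10 − (-$2,520.00) = $4,631.10

$4,631.10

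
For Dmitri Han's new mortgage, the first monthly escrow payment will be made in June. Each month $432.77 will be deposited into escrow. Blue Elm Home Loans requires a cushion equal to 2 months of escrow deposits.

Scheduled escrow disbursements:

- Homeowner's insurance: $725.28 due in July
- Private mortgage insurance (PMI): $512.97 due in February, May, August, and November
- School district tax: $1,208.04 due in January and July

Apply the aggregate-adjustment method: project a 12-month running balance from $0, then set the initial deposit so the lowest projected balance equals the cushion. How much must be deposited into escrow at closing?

Cushion = 2 × $432.77 = $865.54
Trial balance (start $0, +$432.77 each month, − disbursements):
  Jun: +$432.77 → $432.77
  Jul: +$432.77 − $1,933.32 → -$1,067.78
  Aug: +$432.77 − $512.97 → -$1,147.98
  Sep: +$432.77 → -$715.21
  Oct: +$432.77 → -$282.44
  Nov: +$432.77 − $512.97 → -$362.64
  Dec: +$432.77 → $70.13
  Jan: +$432.77 − $1,208.04 → -$705.14
  Feb: +$432.77 − $512.97 → -$785.34
  Mar: +$432.77 → -$352.57
  Apr: +$432.77 → $80.20
  May: +$432.77 − $512.97 → $0.00
Lowest trial balance = -$1,147.98 (Aug)
Initial deposit = cushion − low point = $865.54 − (-$1,147.98) = $2,013.52

$2,013.52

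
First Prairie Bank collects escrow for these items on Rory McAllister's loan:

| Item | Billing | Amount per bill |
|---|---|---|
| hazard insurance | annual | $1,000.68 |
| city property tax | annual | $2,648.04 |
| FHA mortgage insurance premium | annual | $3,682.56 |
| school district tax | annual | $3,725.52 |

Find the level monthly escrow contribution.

$921.40

Hazard insurance — $1,000.68
City property tax — $2,648.04
FHA mortgage insurance premium — $3,682.56
School district tax — $3,725.52
Annual escrow total = $11,056.80
Monthly escrow = $11,056.80 ÷ 12 = $921.40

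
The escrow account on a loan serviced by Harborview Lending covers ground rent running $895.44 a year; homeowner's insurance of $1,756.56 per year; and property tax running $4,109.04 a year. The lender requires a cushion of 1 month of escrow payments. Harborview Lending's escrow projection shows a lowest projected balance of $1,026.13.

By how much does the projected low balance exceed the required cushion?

Ground rent: $895.44/yr
Homeowner's insurance: $1,756.56/yr
Property tax: $4,109.04/yr
Combined annual = $895.44 + $1,756.56 + $4,109.04 = $6,761.04
Monthly escrow = $6,761.04 / 12 = $563.42
Cushion = 1 × $563.42 = $563.42
Surplus = $1,026.13 − $563.42 = $462.71

$462.71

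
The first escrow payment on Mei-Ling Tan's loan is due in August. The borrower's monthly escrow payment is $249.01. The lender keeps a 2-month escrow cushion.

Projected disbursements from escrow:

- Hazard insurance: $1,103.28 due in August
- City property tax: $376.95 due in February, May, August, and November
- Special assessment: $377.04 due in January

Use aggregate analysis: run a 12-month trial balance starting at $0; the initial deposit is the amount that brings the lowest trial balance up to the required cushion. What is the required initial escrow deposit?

$1,729.24

Cushion = 2 × $249.01 = $498.02
Trial balance (start $0, +$249.01 each month, − disbursements):
  Aug: +$249.01 − $1,480.23 → -$1,231.22
  Sep: +$249.01 → -$982.21
  Oct: +$249.01 → -$733.20
  Nov: +$249.01 − $376.95 → -$861.14
  Dec: +$249.01 → -$612.13
  Jan: +$249.01 − $377.04 → -$740.16
  Feb: +$249.01 − $376.95 → -$868.10
  Mar: +$249.01 → -$619.09
  Apr: +$249.01 → -$370.08
  May: +$249.01 − $376.95 → -$498.02
  Jun: +$249.01 → -$249.01
  Jul: +$249.01 → $0.00
Lowest trial balance = -$1,231.22 (Aug)
Initial deposit = cushion − low point = $498.02 − (-$1,231.22) = $1,729.24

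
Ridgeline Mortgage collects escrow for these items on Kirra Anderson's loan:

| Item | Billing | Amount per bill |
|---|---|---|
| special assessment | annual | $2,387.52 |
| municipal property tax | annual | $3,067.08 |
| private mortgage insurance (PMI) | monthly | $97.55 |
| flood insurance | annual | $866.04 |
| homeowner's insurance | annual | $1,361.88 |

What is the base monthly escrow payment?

Special assessment: $2,387.52
Municipal property tax: $3,067.08
Private mortgage insurance (PMI): $97.55 × 12 = $1,170.60
Flood insurance: $866.04
Homeowner's insurance: $1,361.88
Total annual escrow = $2,387.52 + $3,067.08 + $1,170.60 + $866.04 + $1,361.88 = $8,853.12
Monthly = $8,853.12 ÷ 12 = $737.76

$737.76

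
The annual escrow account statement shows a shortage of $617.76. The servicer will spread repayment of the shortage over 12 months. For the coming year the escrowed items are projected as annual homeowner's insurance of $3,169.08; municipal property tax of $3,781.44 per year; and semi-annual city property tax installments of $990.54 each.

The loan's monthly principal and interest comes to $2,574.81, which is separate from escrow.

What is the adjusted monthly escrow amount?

$795.78

Homeowner's insurance — $3,169.08 annually
Municipal property tax — $3,781.44 annually
City property tax — $990.54 × 2 = $1,981.08 annually
Combined annual = $3,169.08 + $3,781.44 + $1,981.08 = $8,931.60
Per month = $8,931.60 / 12 = $744.30
Shortage per month = $617.76 ÷ 12 = $51.48
New monthly escrow = $744.30 + $51.48 = $795.78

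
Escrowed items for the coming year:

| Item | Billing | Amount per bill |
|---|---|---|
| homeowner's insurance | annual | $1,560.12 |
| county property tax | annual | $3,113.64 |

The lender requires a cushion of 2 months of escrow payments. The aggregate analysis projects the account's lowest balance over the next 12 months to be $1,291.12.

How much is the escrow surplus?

$512.16

Homeowner's insurance = $1,560.12 annually
County property tax = $3,113.64 annually
Combined annual = $1,560.12 + $3,113.64 = $4,673.76
Base monthly escrow = $4,673.76 ÷ 12 = $389.48
Required cushion = 2 × $389.48 = $778.96
Surplus = $1,291.12 − $778.96 = $512.16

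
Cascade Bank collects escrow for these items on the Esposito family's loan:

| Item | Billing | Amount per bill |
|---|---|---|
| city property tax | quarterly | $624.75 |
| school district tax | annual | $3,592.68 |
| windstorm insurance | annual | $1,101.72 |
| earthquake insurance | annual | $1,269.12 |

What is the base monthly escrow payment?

City property tax: $624.75 × 4 = $2,499.00 annually
School district tax: $3,592.68 annually
Windstorm insurance: $1,101.72 annually
Earthquake insurance: $1,269.12 annually
Total per year = $8,462.52
Per month = $8,462.52 / 12 = $705.21

$705.21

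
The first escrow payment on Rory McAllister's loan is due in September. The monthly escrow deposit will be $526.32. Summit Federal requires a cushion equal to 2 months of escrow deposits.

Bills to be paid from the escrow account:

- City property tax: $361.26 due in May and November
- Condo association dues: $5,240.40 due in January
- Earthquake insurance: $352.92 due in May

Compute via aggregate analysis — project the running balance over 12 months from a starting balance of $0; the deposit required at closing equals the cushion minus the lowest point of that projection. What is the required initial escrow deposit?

Cushion = 2 × $526.32 = $1,052.64
Trial balance (start $0, +$526.32 each month, − disbursements):
  Sep: +$526.32 → $526.32
  Oct: +$526.32 → $1,052.64
  Nov: +$526.32 − $361.26 → $1,217.70
  Dec: +$526.32 → $1,744.02
  Jan: +$526.32 − $5,240.40 → -$2,970.06
  Feb: +$526.32 → -$2,443.74
  Mar: +$526.32 → -$1,917.42
  Apr: +$526.32 → -$1,391.10
  May: +$526.32 − $714.18 → -$1,578.96
  Jun: +$526.32 → -$1,052.64
  Jul: +$526.32 → -$526.32
  Aug: +$526.32 → $0.00
Lowest trial balance = -$2,970.06 (Jan)
Initial deposit = cushion − low point = $1,052.64 − (-$2,970.06) = $4,022.70

$4,022.70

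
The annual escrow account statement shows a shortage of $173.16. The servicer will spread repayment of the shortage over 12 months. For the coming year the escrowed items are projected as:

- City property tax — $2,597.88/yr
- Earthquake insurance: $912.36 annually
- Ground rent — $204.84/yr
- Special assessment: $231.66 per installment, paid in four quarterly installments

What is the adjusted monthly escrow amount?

City property tax — $2,597.88 per year
Earthquake insurance — $912.36 per year
Ground rent — $204.84 per year
Special assessment — $231.66 × 4 = $926.64 per year
Total annual escrow = $2,597.88 + $912.36 + $204.84 + $926.64 = $4,641.72
Monthly = $4,641.72 ÷ 12 = $386.81
Shortage spread = $173.16 / 12 = $14.43/mo
New monthly escrow = $386.81 + $14.43 = $401.24

$401.24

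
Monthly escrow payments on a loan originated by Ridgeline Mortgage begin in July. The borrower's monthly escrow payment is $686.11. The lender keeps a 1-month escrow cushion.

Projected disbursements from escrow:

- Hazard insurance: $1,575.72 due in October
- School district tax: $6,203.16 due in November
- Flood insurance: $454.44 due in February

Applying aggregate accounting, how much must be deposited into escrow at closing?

Cushion = 1 × $686.11 = $686.11
Trial balance (start $0, +$686.11 each month, − disbursements):
  Jul: +$686.11 → $686.11
  Aug: +$686.11 → $1,372.22
  Sep: +$686.11 → $2,058.33
  Oct: +$686.11 − $1,575.72 → $1,168.72
  Nov: +$686.11 − $6,203.16 → -$4,348.33
  Dec: +$686.11 → -$3,662.22
  Jan: +$686.11 → -$2,976.11
  Feb: +$686.11 − $454.44 → -$2,744.44
  Mar: +$686.11 → -$2,058.33
  Apr: +$686.11 → -$1,372.22
  May: +$686.11 → -$686.11
  Jun: +$686.11 → $0.00
Lowest trial balance = -$4,348.33 (Nov)
Initial deposit = cushion − low point = $686.11 − (-$4,348.33) = $5,034.44

$5,034.44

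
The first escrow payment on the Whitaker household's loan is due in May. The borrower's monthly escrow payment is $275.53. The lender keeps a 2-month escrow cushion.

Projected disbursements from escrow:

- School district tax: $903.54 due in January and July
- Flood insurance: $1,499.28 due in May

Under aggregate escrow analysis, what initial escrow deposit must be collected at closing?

Cushion = 2 × $275.53 = $551.06
Trial balance (start $0, +$275.53 each month, − disbursements):
  May: +$275.53 − $1,499.28 → -$1,223.75
  Jun: +$275.53 → -$948.22
  Jul: +$275.53 − $903.54 → -$1,576.23
  Aug: +$275.53 → -$1,300.70
  Sep: +$275.53 → -$1,025.17
  Oct: +$275.53 → -$749.64
  Nov: +$275.53 → -$474.11
  Dec: +$275.53 → -$198.58
  Jan: +$275.53 − $903.54 → -$826.59
  Feb: +$275.53 → -$551.06
  Mar: +$275.53 → -$275.53
  Apr: +$275.53 → $0.00
Lowest trial balance = -$1,576.23 (Jul)
Initial deposit = cushion − low point = $551.06 − (-$1,576.23) = $2,127.29

$2,127.29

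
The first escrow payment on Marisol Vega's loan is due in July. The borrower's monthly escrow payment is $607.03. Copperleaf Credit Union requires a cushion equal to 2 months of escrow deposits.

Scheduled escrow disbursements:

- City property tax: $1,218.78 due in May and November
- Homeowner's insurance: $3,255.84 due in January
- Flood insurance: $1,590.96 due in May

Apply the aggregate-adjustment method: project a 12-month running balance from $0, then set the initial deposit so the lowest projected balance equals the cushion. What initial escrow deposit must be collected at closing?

Cushion = 2 × $607.03 = $1,214.06
Trial balance (start $0, +$607.03 each month, − disbursements):
  Jul: +$607.03 → $607.03
  Aug: +$607.03 → $1,214.06
  Sep: +$607.03 → $1,821.09
  Oct: +$607.03 → $2,428.12
  Nov: +$607.03 − $1,218.78 → $1,816.37
  Dec: +$607.03 → $2,423.40
  Jan: +$607.03 − $3,255.84 → -$225.41
  Feb: +$607.03 → $381.62
  Mar: +$607.03 → $988.65
  Apr: +$607.03 → $1,595.68
  May: +$607.03 − $2,809.74 → -$607.03
  Jun: +$607.03 → $0.00
Lowest trial balance = -$607.03 (May)
Initial deposit = cushion − low point = $1,214.06 − (-$607.03) = $1,821.09

$1,821.09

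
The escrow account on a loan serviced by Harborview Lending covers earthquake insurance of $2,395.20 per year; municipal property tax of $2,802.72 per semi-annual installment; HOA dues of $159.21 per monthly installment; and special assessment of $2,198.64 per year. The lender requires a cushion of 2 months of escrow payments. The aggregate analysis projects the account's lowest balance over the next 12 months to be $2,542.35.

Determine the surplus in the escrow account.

$524.05

Earthquake insurance — $2,395.20/yr
Municipal property tax — $2,802.72 × 2 = $5,605.44/yr
HOA dues — $159.21 × 12 = $1,910.52/yr
Special assessment — $2,198.64/yr
Total per year = $12,109.80
Per month = $12,109.80 ÷ 12 = $1,009.15
Required reserve = 2 × $1,009.15 = $2,018.30
Excess over cushion: $2,542.35 − $2,018.30 = $524.05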